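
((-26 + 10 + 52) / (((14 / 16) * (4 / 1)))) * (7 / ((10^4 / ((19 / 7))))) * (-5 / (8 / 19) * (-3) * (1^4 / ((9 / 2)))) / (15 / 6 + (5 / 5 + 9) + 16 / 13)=4693 / 416500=0.01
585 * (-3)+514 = -1241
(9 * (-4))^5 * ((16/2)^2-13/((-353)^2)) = -482215516351488/124609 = -3869828955.79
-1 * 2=-2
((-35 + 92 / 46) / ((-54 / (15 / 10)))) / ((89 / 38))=209 / 534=0.39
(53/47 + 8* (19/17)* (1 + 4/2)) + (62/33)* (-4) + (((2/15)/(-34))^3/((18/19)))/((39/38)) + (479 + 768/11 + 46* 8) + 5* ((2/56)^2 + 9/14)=2218612547155153217/2359034343666000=940.47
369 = 369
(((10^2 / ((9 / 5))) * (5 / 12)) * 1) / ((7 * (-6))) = -625 / 1134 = -0.55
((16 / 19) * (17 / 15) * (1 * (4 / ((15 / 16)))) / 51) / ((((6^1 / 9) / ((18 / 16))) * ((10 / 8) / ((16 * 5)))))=4096 / 475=8.62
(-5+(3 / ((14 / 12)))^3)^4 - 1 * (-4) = 287347322345525 / 13841287201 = 20760.16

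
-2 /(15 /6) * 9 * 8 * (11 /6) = -528 /5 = -105.60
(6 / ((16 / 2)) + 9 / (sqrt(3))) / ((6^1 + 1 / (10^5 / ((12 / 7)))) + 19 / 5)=131250 / 1715003 + 525000 * sqrt(3) / 1715003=0.61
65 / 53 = 1.23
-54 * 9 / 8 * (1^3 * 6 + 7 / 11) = -17739 / 44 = -403.16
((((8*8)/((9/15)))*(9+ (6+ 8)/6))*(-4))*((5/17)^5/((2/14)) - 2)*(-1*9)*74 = -533811420160/83521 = -6391343.74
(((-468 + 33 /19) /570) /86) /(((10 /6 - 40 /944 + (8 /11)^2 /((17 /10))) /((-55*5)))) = 11826702987 /8750842882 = 1.35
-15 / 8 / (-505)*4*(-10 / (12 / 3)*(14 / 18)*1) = -35 / 1212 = -0.03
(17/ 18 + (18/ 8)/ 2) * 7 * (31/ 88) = 32333/ 6336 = 5.10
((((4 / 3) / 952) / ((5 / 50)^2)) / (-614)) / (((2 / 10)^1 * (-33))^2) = -625 / 119353311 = -0.00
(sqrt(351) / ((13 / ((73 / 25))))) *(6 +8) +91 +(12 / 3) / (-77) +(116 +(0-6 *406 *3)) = -546781 / 77 +3066 *sqrt(39) / 325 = -7042.14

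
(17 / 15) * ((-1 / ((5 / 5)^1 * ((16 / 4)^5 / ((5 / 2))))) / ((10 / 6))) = -17 / 10240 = -0.00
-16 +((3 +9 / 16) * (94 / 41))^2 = 5455697 / 107584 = 50.71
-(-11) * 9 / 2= 99 / 2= 49.50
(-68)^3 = -314432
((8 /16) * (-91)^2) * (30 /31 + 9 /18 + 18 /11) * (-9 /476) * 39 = -879048261 /92752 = -9477.40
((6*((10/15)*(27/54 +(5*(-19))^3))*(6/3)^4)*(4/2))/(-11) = 109743936/11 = 9976721.45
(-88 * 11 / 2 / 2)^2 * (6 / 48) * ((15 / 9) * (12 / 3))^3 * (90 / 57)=585640000 / 171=3424795.32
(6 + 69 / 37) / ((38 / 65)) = 18915 / 1406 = 13.45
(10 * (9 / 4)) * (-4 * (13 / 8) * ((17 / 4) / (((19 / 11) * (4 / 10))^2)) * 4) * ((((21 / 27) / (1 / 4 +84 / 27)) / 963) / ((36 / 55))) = -10635625 / 5562288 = -1.91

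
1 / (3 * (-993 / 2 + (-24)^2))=2 / 477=0.00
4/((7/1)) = 4/7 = 0.57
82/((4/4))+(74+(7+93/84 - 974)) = -22677/28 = -809.89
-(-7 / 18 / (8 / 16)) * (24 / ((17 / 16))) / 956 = 224 / 12189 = 0.02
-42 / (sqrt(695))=-42 * sqrt(695) / 695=-1.59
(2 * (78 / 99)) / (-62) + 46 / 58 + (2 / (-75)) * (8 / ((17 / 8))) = 8413583 / 12608475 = 0.67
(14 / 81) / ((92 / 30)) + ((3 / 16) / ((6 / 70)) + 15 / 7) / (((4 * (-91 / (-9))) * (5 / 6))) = 2339839 / 12658464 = 0.18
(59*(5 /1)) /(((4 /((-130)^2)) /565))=704201875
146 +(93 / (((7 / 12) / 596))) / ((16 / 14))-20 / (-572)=11910189 / 143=83288.03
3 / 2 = 1.50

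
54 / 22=27 / 11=2.45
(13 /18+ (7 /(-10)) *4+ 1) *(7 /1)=-679 /90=-7.54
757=757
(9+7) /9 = 16 /9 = 1.78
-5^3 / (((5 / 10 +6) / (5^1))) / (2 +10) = -625 / 78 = -8.01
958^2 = 917764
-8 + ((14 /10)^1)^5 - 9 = -11.62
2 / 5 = 0.40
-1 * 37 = -37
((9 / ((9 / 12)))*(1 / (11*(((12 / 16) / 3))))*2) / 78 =16 / 143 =0.11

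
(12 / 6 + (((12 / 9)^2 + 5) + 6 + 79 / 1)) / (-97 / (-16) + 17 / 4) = 13504 / 1485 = 9.09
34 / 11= 3.09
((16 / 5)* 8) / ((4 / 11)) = 352 / 5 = 70.40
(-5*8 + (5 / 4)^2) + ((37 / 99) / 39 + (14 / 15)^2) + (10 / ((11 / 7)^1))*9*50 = 4364597269 / 1544400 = 2826.08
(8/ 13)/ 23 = 8/ 299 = 0.03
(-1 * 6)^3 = -216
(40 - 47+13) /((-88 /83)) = -249 /44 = -5.66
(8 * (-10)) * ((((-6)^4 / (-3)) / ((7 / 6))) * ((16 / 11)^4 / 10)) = 1358954496 / 102487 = 13259.77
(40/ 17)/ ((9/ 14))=560/ 153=3.66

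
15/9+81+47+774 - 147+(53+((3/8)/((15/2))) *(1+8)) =48607/60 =810.12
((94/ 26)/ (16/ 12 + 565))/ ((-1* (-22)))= 141/ 485914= 0.00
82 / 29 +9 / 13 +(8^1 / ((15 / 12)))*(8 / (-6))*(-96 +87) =151403 / 1885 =80.32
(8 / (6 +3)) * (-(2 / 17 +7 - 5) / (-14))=16 / 119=0.13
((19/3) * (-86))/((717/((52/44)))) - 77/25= -2352947/591525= -3.98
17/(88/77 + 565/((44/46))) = 2618/91141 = 0.03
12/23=0.52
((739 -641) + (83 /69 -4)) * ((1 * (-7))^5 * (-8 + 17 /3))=772836281 /207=3733508.60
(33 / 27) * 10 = 110 / 9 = 12.22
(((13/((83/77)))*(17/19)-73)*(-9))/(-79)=-882936/124583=-7.09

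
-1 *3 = -3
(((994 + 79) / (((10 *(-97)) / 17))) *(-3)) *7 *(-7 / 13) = -2681427 / 12610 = -212.64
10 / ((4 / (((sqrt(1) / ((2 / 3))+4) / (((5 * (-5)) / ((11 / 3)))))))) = -121 / 60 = -2.02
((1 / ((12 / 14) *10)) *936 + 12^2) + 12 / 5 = 1278 / 5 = 255.60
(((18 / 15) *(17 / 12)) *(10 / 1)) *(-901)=-15317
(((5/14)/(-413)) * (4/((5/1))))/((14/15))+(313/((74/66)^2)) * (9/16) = 62080979421/443271248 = 140.05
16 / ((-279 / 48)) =-256 / 93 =-2.75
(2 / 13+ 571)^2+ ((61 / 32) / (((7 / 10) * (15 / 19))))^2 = 6224254054489 / 19079424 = 326228.61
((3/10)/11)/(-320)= -3/35200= -0.00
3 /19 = 0.16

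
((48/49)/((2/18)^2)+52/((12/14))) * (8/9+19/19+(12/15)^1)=2490422/6615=376.48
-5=-5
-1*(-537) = 537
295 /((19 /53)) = 15635 /19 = 822.89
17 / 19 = 0.89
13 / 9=1.44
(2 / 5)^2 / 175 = 0.00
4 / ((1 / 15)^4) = 202500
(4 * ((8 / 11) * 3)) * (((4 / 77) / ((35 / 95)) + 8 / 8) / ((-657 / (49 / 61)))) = -6560 / 538813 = -0.01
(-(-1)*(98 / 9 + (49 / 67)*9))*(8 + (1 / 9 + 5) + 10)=2191280 / 5427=403.77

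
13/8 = 1.62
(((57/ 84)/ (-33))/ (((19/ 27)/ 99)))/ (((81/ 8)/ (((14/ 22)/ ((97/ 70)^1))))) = -140/ 1067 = -0.13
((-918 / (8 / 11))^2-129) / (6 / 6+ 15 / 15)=25490337 / 32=796573.03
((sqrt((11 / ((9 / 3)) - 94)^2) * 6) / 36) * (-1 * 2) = -271 / 9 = -30.11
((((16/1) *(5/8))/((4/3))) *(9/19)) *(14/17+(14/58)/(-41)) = 2231145/768094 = 2.90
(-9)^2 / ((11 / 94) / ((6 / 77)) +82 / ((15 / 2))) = 76140 / 11689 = 6.51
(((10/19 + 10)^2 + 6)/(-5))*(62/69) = -2614292/124545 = -20.99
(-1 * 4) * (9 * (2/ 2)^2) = -36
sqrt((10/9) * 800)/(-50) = -4 * sqrt(5)/15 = -0.60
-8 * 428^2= -1465472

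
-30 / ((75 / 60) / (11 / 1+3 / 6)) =-276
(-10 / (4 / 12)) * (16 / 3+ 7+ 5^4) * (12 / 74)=-114720 / 37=-3100.54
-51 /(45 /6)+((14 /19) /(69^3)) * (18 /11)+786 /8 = 13952909321 /152574180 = 91.45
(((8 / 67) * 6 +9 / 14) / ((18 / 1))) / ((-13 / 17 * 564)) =-7225 / 41264496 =-0.00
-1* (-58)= 58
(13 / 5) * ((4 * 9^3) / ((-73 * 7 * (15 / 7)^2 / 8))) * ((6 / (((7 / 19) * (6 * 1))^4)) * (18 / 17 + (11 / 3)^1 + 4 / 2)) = -6776692 / 155125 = -43.69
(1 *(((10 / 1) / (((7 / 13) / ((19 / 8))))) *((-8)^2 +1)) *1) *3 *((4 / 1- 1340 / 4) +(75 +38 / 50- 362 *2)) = -235825473 / 28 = -8422338.32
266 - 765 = -499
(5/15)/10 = 1/30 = 0.03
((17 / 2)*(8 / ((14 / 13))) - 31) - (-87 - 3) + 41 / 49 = 6026 / 49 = 122.98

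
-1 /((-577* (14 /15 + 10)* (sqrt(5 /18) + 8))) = 540 /27134579 - 45* sqrt(10) /108538316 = 0.00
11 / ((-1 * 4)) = -11 / 4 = -2.75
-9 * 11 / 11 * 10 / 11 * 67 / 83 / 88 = -3015 / 40172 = -0.08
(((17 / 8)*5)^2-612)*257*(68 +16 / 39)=-5475637117 / 624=-8775059.48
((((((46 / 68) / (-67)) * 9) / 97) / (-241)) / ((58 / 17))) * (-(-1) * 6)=621 / 90843022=0.00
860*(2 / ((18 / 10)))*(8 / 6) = 34400 / 27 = 1274.07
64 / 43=1.49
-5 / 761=-0.01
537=537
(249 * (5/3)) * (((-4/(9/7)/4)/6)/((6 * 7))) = -415/324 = -1.28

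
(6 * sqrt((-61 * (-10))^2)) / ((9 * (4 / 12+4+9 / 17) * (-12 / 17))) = -88145 / 744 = -118.47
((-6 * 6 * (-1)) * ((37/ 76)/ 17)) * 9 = 9.28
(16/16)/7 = 1/7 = 0.14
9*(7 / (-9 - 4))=-63 / 13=-4.85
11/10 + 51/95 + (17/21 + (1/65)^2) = 8248843/3371550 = 2.45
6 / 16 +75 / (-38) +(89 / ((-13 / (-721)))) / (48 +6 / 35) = 168026503 / 1665768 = 100.87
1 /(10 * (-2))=-1 /20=-0.05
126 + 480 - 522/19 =10992/19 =578.53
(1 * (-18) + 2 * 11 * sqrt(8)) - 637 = -655 + 44 * sqrt(2) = -592.77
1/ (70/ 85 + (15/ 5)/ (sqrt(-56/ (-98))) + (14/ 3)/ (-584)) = -25837620/ 477914669 + 332657496 * sqrt(7)/ 3345402683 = 0.21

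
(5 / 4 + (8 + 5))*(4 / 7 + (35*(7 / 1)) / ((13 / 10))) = 490257 / 182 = 2693.72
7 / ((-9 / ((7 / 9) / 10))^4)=16807 / 430467210000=0.00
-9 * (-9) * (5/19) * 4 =1620/19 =85.26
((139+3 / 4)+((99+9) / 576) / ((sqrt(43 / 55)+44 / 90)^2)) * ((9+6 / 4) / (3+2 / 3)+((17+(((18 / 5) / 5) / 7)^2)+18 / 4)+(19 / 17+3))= 3827550270477691997 / 956828479145000 - 1962682382133 * sqrt(2365) / 6088908503650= 3984.57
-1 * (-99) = 99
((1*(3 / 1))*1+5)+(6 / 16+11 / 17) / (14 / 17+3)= 4299 / 520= 8.27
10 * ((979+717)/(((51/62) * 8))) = 131440/51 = 2577.25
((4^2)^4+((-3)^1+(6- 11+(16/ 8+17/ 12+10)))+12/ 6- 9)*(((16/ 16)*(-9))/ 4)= -2359239/ 16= -147452.44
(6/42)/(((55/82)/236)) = 19352/385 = 50.26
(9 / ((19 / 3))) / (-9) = -3 / 19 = -0.16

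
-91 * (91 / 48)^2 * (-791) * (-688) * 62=-794567523113 / 72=-11035660043.24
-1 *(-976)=976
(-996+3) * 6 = -5958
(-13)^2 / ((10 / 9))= 152.10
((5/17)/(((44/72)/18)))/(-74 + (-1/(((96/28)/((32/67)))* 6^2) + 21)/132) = -3516696/29974961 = -0.12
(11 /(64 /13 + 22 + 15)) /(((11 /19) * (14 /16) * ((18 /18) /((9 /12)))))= 1482 /3815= 0.39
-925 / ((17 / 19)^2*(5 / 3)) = -200355 / 289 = -693.27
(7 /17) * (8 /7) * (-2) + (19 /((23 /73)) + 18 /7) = 169515 /2737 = 61.93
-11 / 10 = -1.10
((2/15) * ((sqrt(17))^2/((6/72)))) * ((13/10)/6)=442/75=5.89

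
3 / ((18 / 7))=7 / 6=1.17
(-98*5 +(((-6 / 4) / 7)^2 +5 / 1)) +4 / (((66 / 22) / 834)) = 122901 / 196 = 627.05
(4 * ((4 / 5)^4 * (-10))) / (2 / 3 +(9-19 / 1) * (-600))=-3072 / 1125125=-0.00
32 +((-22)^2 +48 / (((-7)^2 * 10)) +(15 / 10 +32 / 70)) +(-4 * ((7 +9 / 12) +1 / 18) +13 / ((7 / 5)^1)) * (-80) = 10023823 / 4410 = 2272.98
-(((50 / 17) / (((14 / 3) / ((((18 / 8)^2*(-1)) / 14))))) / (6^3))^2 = -50625 / 45474709504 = -0.00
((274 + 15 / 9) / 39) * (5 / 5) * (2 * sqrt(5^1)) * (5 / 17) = 8270 * sqrt(5) / 1989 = 9.30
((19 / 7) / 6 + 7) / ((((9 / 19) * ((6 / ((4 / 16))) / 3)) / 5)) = 29735 / 3024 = 9.83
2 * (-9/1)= -18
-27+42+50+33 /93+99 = 5095 /31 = 164.35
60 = 60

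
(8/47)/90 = 4/2115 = 0.00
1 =1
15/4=3.75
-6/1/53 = -6/53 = -0.11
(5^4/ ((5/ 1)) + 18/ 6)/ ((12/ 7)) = 224/ 3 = 74.67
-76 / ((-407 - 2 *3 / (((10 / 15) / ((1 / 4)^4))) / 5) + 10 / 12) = 291840 / 1559707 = 0.19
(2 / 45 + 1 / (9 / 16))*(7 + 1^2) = 656 / 45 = 14.58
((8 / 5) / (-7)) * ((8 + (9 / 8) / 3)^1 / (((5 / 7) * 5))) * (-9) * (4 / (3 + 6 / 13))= 3484 / 625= 5.57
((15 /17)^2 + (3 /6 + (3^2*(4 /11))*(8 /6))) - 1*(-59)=410995 /6358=64.64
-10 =-10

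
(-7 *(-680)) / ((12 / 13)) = 15470 / 3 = 5156.67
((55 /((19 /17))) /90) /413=0.00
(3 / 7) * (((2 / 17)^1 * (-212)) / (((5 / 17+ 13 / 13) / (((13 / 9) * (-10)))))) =119.31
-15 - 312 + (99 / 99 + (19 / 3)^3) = -1943 / 27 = -71.96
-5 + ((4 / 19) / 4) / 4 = -379 / 76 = -4.99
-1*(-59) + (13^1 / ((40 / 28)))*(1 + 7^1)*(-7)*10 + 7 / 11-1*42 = -55862 / 11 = -5078.36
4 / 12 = 1 / 3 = 0.33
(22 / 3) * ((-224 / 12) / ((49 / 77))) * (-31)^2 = -1860496 / 9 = -206721.78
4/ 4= 1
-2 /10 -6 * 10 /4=-76 /5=-15.20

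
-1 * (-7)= 7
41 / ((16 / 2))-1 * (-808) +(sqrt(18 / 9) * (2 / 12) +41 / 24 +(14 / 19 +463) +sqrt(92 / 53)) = sqrt(2) / 6 +2 * sqrt(1219) / 53 +145757 / 114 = 1280.12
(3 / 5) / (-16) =-3 / 80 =-0.04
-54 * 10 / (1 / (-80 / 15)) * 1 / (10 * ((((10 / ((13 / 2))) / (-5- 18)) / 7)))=-150696 / 5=-30139.20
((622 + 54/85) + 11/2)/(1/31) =3310273/170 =19472.19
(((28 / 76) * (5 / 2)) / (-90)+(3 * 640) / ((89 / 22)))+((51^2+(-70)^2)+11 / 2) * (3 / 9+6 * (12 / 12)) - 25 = 2921485699 / 60876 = 47990.76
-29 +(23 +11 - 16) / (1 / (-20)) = -389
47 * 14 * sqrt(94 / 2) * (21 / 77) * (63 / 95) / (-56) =-14.57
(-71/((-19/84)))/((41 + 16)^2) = 1988/20577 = 0.10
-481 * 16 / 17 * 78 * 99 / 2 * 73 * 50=-108457034400 / 17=-6379825552.94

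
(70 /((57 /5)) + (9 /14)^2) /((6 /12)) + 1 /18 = 110291 /8379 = 13.16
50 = 50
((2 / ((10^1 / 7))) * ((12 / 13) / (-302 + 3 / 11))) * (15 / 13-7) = 70224 / 2804555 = 0.03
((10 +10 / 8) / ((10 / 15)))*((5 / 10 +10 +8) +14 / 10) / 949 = 5373 / 15184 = 0.35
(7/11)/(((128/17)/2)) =119/704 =0.17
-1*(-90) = 90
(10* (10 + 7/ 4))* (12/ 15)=94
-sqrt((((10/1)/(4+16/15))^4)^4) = -1001129150390625/4347792138496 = -230.26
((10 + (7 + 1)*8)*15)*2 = 2220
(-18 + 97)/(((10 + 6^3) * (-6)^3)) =-79/48816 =-0.00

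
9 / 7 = 1.29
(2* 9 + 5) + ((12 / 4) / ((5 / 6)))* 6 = 44.60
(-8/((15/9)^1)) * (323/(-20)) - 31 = 1163/25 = 46.52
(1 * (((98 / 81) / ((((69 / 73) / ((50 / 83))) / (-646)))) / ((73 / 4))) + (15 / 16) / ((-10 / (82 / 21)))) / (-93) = 1437118567 / 4831846992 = 0.30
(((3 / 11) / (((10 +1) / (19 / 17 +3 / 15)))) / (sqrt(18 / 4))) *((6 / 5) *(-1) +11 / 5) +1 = 112 *sqrt(2) / 10285 +1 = 1.02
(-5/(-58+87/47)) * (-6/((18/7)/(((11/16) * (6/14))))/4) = -2585/168896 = -0.02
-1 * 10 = -10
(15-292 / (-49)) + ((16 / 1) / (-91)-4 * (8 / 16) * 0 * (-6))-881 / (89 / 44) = -23514397 / 56693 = -414.77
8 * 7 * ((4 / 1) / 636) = 56 / 159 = 0.35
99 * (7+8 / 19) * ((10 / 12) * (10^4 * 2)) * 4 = 930600000 / 19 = 48978947.37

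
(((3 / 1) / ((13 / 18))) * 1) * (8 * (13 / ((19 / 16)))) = 6912 / 19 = 363.79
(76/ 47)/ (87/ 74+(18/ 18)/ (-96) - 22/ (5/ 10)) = -269952/ 7151003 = -0.04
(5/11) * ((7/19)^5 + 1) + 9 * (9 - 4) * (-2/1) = -2438873480/27237089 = -89.54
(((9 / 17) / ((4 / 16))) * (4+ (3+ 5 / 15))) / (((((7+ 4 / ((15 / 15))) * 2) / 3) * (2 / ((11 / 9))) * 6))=11 / 51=0.22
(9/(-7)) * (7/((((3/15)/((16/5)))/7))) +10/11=-1007.09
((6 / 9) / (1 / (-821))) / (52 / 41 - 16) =33661 / 906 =37.15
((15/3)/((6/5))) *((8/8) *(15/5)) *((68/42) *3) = 425/7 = 60.71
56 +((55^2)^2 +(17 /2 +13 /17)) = 9150690.26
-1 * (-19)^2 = -361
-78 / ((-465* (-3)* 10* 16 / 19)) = -247 / 37200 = -0.01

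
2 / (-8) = -1 / 4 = -0.25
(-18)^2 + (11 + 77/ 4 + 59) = 1653/ 4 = 413.25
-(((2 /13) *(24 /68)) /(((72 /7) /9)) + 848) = -374837 /442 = -848.05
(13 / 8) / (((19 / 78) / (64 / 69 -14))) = -87.21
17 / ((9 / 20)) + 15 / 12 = 1405 / 36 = 39.03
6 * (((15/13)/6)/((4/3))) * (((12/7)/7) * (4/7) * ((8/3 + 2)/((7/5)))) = 1800/4459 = 0.40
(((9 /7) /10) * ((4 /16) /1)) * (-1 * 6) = -27 /140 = -0.19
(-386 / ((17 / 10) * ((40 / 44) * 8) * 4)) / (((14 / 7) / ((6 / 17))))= -6369 / 4624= -1.38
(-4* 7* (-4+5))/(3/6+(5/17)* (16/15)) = -34.41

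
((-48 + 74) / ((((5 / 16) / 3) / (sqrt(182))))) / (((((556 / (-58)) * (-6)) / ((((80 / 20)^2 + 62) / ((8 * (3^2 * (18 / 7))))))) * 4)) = 34307 * sqrt(182) / 75060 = 6.17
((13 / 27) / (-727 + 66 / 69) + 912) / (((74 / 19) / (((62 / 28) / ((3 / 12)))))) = 242194371553 / 116776107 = 2074.01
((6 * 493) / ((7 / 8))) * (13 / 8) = 38454 / 7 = 5493.43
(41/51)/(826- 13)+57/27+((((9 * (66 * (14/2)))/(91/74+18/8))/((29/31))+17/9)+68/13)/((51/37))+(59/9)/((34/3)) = 45139928824117/48301492590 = 934.55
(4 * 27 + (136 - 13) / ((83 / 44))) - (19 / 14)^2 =2787733 / 16268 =171.36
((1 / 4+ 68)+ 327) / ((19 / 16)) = 6324 / 19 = 332.84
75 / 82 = 0.91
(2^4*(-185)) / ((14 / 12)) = -17760 / 7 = -2537.14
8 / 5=1.60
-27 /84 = -9 /28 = -0.32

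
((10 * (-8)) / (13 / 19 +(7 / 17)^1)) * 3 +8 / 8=-12861 / 59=-217.98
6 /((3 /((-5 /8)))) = -5 /4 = -1.25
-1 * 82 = -82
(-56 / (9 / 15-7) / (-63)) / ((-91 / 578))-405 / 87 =-179225 / 47502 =-3.77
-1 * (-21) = 21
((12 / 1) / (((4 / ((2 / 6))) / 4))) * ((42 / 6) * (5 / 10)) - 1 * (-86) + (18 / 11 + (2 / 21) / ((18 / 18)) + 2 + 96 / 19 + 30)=609124 / 4389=138.78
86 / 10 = 43 / 5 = 8.60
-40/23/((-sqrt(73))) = 40*sqrt(73)/1679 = 0.20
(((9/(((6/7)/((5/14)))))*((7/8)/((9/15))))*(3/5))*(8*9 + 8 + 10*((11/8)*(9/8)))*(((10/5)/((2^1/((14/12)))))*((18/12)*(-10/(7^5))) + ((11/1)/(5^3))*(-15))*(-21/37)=872091909/3713024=234.87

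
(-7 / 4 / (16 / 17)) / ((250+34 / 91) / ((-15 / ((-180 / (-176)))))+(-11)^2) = -119119 / 6658112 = -0.02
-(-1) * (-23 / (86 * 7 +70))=-23 / 672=-0.03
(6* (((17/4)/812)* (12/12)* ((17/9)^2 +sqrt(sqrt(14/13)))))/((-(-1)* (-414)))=-4913/18153072- 17* 13^(3/4)* 14^(1/4)/2913456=-0.00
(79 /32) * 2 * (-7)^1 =-553 /16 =-34.56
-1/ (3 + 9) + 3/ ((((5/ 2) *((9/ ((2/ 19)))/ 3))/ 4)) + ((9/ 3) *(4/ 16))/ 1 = 238/ 285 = 0.84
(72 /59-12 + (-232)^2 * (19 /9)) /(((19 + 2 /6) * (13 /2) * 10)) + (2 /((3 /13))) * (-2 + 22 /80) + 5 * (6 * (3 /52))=7924603 /102660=77.19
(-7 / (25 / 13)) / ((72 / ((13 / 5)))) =-1183 / 9000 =-0.13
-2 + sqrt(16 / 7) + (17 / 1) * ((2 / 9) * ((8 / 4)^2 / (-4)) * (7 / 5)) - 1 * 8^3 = -23368 / 45 + 4 * sqrt(7) / 7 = -517.78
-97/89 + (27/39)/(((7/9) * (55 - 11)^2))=-17081863/15679664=-1.09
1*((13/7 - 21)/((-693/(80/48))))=670/14553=0.05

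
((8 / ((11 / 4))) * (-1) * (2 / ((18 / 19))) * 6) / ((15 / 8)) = -9728 / 495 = -19.65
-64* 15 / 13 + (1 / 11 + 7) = -66.76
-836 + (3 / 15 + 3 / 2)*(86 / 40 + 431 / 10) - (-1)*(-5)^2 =-29363 / 40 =-734.08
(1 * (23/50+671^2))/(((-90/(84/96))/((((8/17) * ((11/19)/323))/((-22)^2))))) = -157584511/20657142000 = -0.01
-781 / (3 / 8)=-6248 / 3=-2082.67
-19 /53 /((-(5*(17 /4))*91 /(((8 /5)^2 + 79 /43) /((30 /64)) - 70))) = -74288936 /6610524375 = -0.01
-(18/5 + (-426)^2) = -907398/5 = -181479.60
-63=-63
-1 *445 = -445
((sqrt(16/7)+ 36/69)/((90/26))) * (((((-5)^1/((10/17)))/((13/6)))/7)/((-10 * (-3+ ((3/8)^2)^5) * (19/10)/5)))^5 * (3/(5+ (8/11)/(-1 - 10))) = -613012507234777838849031859371707174297346735677112320000 * sqrt(7)/21265949753981382708627533579190532919259639178112530111569258201 - 613012507234777838849031859371707174297346735677112320000/23291278301979609633258727253399155102046271480789913931718711363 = -0.00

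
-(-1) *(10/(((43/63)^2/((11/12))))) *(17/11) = 112455/3698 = 30.41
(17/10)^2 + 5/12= 248/75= 3.31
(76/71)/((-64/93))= -1767/1136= -1.56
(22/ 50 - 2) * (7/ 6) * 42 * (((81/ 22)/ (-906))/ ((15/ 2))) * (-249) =-4282551/ 415250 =-10.31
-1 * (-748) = 748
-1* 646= -646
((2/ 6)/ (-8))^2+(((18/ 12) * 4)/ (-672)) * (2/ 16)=5/ 8064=0.00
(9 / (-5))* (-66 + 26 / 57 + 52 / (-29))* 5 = 333924 / 551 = 606.03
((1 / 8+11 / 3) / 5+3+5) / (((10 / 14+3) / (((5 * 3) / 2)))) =7357 / 416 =17.69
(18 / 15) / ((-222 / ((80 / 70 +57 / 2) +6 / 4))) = -218 / 1295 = -0.17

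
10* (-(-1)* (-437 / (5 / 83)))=-72542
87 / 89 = 0.98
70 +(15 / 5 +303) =376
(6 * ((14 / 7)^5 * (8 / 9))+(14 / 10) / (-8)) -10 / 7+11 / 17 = 2423461 / 14280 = 169.71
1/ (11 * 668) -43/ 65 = -315899/ 477620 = -0.66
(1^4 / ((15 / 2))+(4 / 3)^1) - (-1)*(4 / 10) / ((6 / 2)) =8 / 5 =1.60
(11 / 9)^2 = 121 / 81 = 1.49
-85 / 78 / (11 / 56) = -2380 / 429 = -5.55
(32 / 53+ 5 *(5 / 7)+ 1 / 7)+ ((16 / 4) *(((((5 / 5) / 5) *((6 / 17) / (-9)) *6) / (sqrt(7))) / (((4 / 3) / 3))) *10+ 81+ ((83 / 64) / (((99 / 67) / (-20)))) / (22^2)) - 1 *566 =-136730380103 / 284429376 - 72 *sqrt(7) / 119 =-482.32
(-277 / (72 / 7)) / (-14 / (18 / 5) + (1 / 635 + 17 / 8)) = 1231265 / 80573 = 15.28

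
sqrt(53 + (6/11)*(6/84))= 2*sqrt(78617)/77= 7.28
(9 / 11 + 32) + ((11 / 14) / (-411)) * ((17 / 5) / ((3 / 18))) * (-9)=1749508 / 52745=33.17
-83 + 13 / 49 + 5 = -77.73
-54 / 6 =-9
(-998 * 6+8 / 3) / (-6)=8978 / 9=997.56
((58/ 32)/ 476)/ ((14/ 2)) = 29/ 53312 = 0.00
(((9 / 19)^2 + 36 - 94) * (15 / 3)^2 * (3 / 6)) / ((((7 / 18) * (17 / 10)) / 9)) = -422354250 / 42959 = -9831.57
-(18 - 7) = -11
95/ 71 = 1.34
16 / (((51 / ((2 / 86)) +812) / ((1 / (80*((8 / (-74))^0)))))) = 1 / 15025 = 0.00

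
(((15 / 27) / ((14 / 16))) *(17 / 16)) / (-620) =-17 / 15624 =-0.00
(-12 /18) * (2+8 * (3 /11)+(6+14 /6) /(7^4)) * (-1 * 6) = 1326452 /79233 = 16.74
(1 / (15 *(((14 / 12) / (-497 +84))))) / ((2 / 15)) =-177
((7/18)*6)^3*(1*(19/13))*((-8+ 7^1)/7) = -931/351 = -2.65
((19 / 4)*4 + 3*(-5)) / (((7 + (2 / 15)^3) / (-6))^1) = -81000 / 23633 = -3.43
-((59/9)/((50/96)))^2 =-891136/5625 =-158.42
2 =2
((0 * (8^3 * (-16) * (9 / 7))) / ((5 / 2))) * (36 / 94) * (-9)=0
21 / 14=3 / 2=1.50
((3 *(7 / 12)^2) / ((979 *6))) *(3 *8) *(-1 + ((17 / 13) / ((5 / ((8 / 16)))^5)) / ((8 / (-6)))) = -254802499 / 61089600000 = -0.00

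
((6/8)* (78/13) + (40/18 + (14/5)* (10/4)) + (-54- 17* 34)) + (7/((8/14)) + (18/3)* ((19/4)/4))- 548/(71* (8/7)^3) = -49408375/81792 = -604.07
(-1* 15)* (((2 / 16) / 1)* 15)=-225 / 8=-28.12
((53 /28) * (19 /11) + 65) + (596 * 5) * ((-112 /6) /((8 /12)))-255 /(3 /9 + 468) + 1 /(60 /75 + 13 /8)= -699919792809 /8395156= -83371.86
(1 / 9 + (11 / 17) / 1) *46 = 5336 / 153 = 34.88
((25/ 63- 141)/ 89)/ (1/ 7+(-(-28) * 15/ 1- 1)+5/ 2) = -17716/ 4728303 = -0.00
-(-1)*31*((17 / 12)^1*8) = 1054 / 3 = 351.33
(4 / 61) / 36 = 1 / 549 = 0.00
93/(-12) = -31/4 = -7.75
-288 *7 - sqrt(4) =-2018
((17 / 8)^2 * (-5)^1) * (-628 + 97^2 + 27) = -1590945 / 8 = -198868.12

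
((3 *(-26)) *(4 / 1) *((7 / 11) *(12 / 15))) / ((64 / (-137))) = 340.01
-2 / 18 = -1 / 9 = -0.11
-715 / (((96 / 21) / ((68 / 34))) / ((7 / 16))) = -35035 / 256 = -136.86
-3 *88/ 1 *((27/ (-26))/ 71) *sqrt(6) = 3564 *sqrt(6)/ 923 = 9.46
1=1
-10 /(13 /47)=-470 /13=-36.15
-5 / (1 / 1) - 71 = -76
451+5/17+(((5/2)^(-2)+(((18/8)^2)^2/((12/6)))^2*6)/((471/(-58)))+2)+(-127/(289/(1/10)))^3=30915279832427544229/93133168631808000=331.95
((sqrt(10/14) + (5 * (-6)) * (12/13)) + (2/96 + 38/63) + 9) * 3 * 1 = -51.67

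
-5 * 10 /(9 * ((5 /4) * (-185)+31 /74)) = 7400 /307467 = 0.02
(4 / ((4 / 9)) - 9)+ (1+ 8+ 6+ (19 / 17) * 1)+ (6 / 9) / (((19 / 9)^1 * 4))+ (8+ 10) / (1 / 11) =138371 / 646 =214.20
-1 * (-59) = 59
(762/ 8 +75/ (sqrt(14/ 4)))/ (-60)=-127/ 80-5* sqrt(14)/ 28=-2.26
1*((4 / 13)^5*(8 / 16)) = 512 / 371293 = 0.00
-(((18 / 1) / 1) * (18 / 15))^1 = -108 / 5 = -21.60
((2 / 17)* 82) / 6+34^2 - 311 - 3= 43024 / 51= 843.61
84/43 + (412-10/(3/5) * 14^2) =-368000/129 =-2852.71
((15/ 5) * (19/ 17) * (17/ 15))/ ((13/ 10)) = 38/ 13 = 2.92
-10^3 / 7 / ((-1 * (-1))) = -1000 / 7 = -142.86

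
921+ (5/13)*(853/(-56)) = 666223/728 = 915.14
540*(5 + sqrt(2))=3463.68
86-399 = -313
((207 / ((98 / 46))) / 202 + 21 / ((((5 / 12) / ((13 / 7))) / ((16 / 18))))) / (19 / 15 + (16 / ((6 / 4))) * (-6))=-12424119 / 9314018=-1.33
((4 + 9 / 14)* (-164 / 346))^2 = 7102225 / 1466521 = 4.84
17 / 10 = 1.70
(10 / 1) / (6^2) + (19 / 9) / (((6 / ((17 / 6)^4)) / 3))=1593379 / 23328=68.30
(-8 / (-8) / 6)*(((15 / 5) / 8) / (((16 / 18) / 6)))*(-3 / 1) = -81 / 64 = -1.27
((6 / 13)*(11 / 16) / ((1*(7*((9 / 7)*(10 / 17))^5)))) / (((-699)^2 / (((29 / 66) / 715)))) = 0.00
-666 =-666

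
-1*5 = -5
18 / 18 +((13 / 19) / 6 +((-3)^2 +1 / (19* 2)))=578 / 57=10.14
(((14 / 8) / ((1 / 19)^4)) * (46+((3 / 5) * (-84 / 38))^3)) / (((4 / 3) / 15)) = 22407166089 / 200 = 112035830.44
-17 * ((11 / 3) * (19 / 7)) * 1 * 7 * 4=-4737.33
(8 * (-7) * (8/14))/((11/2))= -64/11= -5.82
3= 3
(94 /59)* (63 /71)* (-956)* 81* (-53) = 24304527576 /4189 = 5801987.96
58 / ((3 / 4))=77.33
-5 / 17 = -0.29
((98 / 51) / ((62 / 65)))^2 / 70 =289835 / 4999122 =0.06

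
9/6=3/2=1.50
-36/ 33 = -12/ 11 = -1.09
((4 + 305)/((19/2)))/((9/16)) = 3296/57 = 57.82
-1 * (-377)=377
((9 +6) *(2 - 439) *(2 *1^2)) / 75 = -874 / 5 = -174.80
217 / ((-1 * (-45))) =217 / 45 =4.82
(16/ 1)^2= 256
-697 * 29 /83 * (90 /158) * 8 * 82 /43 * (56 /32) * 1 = -1044203580 /281951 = -3703.49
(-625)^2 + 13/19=7421888/19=390625.68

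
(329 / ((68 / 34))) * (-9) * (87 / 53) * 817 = -210464919 / 106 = -1985518.10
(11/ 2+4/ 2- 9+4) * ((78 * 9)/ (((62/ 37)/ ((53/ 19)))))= 2921.52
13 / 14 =0.93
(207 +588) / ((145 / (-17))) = -2703 / 29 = -93.21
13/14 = 0.93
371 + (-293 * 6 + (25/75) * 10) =-4151/3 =-1383.67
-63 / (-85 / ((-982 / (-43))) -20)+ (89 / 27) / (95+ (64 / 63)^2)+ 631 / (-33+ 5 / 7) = -11273377999513 / 668878078390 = -16.85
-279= -279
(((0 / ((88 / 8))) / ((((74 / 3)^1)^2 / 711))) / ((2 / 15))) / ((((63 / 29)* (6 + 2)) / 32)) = 0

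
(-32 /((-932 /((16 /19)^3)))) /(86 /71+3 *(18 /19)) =0.01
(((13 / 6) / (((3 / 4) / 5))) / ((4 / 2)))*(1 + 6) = 455 / 9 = 50.56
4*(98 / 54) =196 / 27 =7.26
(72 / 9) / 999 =8 / 999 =0.01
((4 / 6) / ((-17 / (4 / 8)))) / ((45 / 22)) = -22 / 2295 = -0.01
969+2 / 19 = 969.11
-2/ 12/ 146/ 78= -1/ 68328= -0.00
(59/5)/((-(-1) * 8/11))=649/40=16.22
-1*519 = -519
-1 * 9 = -9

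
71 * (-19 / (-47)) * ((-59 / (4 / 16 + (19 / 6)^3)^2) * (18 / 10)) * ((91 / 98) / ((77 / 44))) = -868935060864 / 550296887035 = -1.58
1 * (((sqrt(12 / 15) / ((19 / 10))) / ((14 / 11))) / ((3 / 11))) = 242 * sqrt(5) / 399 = 1.36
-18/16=-9/8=-1.12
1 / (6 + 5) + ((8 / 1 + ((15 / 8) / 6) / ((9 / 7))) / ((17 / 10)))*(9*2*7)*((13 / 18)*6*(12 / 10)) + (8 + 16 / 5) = 5962049 / 1870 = 3188.26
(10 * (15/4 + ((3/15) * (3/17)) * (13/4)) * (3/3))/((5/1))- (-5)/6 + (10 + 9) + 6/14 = 99929/3570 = 27.99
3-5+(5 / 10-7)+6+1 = -3 / 2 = -1.50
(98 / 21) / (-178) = -7 / 267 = -0.03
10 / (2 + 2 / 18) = 90 / 19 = 4.74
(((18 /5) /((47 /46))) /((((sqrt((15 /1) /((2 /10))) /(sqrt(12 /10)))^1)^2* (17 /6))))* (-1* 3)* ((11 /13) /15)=-109296 /32459375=-0.00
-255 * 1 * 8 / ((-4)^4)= -255 / 32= -7.97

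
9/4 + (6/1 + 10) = 73/4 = 18.25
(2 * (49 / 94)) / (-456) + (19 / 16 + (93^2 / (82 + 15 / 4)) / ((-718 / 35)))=-2813631787 / 754020624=-3.73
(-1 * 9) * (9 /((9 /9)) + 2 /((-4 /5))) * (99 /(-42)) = 3861 /28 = 137.89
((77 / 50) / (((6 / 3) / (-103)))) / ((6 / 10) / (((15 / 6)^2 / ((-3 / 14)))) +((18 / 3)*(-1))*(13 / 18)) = 75705 / 4156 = 18.22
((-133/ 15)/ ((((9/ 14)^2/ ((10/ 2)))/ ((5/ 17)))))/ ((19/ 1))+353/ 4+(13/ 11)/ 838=86.59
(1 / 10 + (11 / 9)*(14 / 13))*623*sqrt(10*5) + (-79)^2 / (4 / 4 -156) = -6241 / 155 + 1032311*sqrt(2) / 234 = 6198.66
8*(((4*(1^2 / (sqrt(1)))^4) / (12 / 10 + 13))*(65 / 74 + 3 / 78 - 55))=-4162240 / 34151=-121.88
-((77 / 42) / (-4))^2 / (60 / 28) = -0.10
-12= -12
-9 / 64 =-0.14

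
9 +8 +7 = 24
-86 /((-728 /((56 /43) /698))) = 1 /4537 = 0.00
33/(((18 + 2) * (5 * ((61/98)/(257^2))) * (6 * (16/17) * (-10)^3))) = -605206987/97600000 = -6.20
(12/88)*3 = 9/22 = 0.41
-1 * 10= -10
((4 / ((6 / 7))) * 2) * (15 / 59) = 2.37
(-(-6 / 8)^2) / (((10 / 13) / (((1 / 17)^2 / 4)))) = -117 / 184960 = -0.00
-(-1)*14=14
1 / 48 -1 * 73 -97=-8159 / 48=-169.98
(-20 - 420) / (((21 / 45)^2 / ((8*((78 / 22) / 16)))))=-175500 / 49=-3581.63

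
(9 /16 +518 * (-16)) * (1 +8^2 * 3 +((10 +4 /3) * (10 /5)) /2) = -81283187 /48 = -1693399.73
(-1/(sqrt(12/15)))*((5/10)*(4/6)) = -sqrt(5)/6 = -0.37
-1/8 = -0.12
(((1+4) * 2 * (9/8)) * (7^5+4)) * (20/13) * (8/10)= 3025980/13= 232767.69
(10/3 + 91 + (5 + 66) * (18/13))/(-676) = -7513/26364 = -0.28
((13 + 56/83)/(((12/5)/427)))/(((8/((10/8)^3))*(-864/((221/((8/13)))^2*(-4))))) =2500201468253125/7049576448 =354659.81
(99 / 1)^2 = 9801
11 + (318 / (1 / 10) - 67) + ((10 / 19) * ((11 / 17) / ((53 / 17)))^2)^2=8898601878584 / 2848463641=3124.00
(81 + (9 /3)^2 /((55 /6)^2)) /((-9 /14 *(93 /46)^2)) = -89731096 /2907025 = -30.87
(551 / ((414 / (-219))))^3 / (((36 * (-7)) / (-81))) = -65076378569567 / 8176224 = -7959221.59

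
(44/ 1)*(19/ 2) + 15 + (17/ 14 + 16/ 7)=873/ 2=436.50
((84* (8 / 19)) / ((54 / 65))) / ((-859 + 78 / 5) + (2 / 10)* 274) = -36400 / 674253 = -0.05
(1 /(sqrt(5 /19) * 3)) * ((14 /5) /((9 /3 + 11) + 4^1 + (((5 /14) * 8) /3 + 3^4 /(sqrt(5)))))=-39004 * sqrt(95) /10506905 + 166698 * sqrt(19) /10506905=0.03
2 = 2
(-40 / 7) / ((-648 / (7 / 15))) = 1 / 243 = 0.00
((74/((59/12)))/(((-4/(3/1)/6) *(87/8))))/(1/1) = -10656/1711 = -6.23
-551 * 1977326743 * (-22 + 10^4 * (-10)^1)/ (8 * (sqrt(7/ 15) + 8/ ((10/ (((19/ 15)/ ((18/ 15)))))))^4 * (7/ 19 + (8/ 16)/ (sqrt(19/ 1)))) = 4245210538553484353660625/ (2 * (3 * sqrt(105) + 38)^4 * (sqrt(19) + 14)) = 5178010856158958.55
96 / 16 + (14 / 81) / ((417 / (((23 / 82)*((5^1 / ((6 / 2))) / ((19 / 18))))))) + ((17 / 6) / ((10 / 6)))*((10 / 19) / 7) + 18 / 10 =2433711718 / 306976635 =7.93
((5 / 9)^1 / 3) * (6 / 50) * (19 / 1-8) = 11 / 45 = 0.24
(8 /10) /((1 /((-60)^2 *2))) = 5760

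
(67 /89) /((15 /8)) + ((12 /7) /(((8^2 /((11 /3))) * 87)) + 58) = 84412821 /1445360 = 58.40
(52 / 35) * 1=52 / 35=1.49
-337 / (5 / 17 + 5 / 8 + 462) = -45832 / 62957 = -0.73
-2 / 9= -0.22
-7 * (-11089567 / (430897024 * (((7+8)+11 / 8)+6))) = 77626969 / 9641320912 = 0.01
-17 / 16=-1.06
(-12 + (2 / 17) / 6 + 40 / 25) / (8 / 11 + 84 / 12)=-29117 / 21675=-1.34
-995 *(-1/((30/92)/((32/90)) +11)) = 732320/8771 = 83.49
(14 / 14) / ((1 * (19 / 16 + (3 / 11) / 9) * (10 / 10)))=528 / 643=0.82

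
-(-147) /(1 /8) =1176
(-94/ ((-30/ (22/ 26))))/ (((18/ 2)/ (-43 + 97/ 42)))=-883553/ 73710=-11.99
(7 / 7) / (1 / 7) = 7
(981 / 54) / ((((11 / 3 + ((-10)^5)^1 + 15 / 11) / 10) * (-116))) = 5995 / 382780744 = 0.00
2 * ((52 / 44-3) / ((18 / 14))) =-280 / 99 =-2.83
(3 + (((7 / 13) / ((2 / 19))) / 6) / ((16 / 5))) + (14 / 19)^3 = 62770451 / 17120064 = 3.67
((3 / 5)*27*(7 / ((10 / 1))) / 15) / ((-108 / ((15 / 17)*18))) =-189 / 1700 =-0.11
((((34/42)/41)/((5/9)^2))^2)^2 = 44386483761/2650254750390625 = 0.00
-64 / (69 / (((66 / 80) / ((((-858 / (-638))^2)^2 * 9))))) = -62240728 / 2394411435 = -0.03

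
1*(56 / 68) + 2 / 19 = 300 / 323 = 0.93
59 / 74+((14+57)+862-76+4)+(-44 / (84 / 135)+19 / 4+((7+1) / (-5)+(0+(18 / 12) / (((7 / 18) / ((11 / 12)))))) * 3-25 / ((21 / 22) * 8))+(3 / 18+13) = 4203741 / 5180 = 811.53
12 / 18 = 2 / 3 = 0.67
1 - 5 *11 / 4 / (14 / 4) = -41 / 14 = -2.93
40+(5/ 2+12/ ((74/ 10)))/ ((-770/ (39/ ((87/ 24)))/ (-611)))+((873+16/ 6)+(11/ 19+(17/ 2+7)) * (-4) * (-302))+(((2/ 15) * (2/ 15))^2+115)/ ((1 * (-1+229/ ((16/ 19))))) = 20374.65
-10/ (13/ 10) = -100/ 13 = -7.69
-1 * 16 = -16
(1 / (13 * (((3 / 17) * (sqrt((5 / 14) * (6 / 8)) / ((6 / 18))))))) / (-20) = -17 * sqrt(210) / 17550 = -0.01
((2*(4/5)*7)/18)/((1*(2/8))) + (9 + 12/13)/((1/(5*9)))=262681/585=449.03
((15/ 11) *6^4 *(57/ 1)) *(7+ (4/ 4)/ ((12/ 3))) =8033580/ 11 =730325.45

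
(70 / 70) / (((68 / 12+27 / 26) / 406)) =31668 / 523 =60.55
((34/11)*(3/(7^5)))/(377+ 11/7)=51/34994575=0.00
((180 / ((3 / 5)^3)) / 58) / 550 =25 / 957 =0.03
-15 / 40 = -3 / 8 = -0.38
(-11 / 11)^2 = 1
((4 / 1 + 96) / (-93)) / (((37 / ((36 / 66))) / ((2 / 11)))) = -400 / 138787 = -0.00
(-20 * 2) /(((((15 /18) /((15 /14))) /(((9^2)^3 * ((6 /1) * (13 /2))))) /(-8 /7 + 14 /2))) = -305918697240 /49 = -6243238719.18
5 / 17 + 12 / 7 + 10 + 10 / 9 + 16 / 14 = 15275 / 1071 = 14.26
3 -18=-15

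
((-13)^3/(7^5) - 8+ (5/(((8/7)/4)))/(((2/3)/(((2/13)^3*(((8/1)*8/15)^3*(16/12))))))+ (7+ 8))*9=417940265348/2769373425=150.92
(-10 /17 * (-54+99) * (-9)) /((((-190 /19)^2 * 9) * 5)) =0.05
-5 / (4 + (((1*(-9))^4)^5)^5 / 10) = -50 / 265613988875874769338781322035779626829233452653394495974574961739092490901302182994384699044041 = -0.00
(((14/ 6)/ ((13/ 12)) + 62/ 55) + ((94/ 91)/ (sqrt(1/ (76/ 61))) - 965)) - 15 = -698354/ 715 + 188* sqrt(1159)/ 5551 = -975.57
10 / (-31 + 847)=5 / 408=0.01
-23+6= -17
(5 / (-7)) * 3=-15 / 7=-2.14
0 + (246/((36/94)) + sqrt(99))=3 *sqrt(11) + 1927/3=652.28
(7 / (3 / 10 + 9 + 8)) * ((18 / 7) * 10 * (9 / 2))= 8100 / 173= 46.82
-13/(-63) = 0.21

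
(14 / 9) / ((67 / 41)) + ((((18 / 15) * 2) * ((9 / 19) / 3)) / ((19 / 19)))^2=5961838 / 5442075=1.10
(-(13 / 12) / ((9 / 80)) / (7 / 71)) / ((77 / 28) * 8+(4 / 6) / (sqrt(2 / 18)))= -4615 / 1134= -4.07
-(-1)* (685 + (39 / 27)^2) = 55654 / 81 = 687.09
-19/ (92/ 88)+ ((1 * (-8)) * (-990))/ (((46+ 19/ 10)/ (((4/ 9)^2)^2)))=-94147438/ 8031393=-11.72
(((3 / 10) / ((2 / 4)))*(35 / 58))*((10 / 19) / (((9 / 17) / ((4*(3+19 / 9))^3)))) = 3706554880 / 1205037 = 3075.88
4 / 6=2 / 3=0.67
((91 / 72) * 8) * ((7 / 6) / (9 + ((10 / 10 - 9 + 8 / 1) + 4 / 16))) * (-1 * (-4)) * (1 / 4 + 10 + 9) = 98098 / 999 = 98.20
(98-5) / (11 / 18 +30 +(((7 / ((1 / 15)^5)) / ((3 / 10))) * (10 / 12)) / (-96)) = -26784 / 44288059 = -0.00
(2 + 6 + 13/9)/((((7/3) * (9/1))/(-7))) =-85/27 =-3.15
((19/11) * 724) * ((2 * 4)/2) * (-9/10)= -247608/55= -4501.96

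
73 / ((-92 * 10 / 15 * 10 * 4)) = -219 / 7360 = -0.03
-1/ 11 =-0.09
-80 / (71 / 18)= -1440 / 71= -20.28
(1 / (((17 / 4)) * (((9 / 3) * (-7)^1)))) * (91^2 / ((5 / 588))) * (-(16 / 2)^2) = 59358208 / 85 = 698331.86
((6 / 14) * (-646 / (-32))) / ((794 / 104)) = 12597 / 11116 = 1.13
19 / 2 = 9.50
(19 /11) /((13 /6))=114 /143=0.80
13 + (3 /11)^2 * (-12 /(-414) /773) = 27966373 /2151259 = 13.00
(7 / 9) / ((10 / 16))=56 / 45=1.24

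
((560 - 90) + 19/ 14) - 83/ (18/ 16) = 50095/ 126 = 397.58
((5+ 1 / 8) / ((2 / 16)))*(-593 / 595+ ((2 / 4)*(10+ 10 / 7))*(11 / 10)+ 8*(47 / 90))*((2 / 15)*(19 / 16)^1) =7898281 / 128520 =61.46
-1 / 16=-0.06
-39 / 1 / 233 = -39 / 233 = -0.17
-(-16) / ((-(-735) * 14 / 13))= 104 / 5145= 0.02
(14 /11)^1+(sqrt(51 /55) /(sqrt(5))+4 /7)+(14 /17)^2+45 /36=sqrt(561) /55+335785 /89012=4.20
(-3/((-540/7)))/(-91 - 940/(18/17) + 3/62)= -217/5461310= -0.00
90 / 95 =18 / 19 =0.95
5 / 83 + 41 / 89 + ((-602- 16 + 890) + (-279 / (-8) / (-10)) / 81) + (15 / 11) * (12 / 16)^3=63899940367 / 234020160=273.05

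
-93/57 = -31/19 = -1.63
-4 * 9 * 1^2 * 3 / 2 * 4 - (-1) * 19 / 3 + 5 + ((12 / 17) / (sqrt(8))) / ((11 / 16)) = -614 / 3 + 48 * sqrt(2) / 187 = -204.30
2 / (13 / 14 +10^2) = 28 / 1413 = 0.02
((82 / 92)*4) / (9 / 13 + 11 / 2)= 2132 / 3703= 0.58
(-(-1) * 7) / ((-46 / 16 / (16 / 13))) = -3.00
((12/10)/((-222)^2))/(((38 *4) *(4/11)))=11/24970560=0.00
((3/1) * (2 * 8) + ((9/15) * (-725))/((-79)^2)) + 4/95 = 28442599/592895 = 47.97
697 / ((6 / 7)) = 4879 / 6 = 813.17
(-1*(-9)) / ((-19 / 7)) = -63 / 19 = -3.32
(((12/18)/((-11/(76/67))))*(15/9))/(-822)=380/2726163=0.00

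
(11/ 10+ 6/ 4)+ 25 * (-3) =-362/ 5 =-72.40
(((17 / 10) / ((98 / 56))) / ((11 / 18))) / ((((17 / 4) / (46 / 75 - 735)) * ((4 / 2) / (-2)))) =274.68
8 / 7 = 1.14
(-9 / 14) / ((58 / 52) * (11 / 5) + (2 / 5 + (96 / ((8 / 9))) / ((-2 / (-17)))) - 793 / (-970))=-0.00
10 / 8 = 1.25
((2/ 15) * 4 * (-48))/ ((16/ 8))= -64/ 5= -12.80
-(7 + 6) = -13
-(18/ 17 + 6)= -120/ 17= -7.06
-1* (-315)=315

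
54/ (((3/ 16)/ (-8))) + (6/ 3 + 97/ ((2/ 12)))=-1720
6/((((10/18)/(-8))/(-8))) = 3456/5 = 691.20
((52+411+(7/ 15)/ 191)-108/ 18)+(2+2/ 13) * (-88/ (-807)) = 1527005728/ 3339635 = 457.24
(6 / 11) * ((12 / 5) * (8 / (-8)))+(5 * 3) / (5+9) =-183 / 770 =-0.24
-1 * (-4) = 4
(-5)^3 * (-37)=4625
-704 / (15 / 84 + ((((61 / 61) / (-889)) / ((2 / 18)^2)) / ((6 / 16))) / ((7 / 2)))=-1593088 / 247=-6449.75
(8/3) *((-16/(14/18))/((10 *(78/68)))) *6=-13056/455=-28.69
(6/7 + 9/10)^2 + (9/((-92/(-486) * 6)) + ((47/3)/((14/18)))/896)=39792819/3606400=11.03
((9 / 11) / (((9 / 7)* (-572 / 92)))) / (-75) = 161 / 117975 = 0.00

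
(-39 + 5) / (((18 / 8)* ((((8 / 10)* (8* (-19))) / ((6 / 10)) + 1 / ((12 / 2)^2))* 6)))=272 / 21885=0.01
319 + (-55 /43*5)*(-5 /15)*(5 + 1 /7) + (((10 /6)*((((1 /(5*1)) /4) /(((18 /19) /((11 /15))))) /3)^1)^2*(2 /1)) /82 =384723521741581 /1165957934400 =329.96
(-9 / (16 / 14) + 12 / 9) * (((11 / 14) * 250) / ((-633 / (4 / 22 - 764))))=-82444625 / 53172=-1550.53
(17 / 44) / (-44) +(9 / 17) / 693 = -1847 / 230384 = -0.01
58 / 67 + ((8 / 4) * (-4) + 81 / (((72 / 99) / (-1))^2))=146.01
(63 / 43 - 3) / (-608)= 33 / 13072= 0.00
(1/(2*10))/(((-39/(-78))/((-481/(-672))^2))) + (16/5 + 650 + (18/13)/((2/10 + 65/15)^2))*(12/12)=653.32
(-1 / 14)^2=1 / 196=0.01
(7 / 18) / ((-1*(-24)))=7 / 432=0.02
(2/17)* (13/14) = 13/119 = 0.11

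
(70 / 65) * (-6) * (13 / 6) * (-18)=252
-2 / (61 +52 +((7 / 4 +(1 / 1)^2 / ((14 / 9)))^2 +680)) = -1568 / 626201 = -0.00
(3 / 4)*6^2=27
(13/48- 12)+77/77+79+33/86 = 141703/2064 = 68.65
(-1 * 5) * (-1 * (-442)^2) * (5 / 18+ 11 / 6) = 2062175.56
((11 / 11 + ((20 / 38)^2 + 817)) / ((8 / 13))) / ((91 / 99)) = 14622201 / 10108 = 1446.60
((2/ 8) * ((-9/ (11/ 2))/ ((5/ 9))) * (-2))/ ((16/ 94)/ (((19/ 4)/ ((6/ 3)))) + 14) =72333/ 691130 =0.10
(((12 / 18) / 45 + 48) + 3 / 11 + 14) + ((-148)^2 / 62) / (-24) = 2189752 / 46035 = 47.57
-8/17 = -0.47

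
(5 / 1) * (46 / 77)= 2.99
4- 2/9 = 34/9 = 3.78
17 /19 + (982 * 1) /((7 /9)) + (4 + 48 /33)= 1856431 /1463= 1268.92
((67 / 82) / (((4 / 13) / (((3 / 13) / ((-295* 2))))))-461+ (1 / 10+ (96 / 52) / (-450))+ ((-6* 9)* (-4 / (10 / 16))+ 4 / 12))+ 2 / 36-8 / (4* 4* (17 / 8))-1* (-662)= 1052440691119 / 1924556400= 546.85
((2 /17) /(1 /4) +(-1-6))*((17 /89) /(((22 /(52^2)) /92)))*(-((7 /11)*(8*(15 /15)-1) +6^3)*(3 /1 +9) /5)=80354551680 /10769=7461653.98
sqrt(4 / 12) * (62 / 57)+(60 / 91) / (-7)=-60 / 637+62 * sqrt(3) / 171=0.53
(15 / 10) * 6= 9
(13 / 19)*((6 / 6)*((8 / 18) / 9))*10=0.34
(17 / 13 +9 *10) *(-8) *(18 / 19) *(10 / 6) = -284880 / 247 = -1153.36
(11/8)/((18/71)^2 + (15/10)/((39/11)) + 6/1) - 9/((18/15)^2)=-5133978/850271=-6.04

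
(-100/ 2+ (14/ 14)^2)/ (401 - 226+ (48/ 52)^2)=-8281/ 29719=-0.28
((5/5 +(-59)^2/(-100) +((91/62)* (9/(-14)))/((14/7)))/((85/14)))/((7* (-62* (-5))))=-212547/81685000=-0.00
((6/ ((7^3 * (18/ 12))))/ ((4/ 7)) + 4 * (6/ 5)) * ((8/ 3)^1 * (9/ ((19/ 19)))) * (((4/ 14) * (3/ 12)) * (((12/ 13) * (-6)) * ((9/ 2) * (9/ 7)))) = -41325552/ 156065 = -264.80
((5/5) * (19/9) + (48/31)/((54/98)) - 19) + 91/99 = -40387/3069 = -13.16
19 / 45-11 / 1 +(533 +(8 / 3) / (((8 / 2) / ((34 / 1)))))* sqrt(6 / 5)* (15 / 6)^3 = -476 / 45 +41675* sqrt(30) / 24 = 9500.40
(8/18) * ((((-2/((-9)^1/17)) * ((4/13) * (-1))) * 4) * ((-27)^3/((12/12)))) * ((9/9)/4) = 132192/13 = 10168.62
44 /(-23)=-44 /23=-1.91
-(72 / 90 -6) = 26 / 5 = 5.20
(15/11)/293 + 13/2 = 41929/6446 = 6.50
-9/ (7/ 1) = -9/ 7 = -1.29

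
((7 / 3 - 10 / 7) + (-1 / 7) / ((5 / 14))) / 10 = 53 / 1050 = 0.05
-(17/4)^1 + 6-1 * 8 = -25/4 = -6.25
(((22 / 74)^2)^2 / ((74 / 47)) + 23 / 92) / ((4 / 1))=70720211 / 1109503312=0.06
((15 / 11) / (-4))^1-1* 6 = -279 / 44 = -6.34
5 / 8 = 0.62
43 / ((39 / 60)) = 860 / 13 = 66.15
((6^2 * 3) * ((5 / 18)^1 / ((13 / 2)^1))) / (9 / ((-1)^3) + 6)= -20 / 13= -1.54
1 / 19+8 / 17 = 0.52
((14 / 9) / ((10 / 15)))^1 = 7 / 3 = 2.33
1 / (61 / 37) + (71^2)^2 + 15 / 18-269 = 9300577319 / 366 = 25411413.44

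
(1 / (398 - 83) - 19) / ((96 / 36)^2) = -187 / 70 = -2.67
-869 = -869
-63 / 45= -7 / 5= -1.40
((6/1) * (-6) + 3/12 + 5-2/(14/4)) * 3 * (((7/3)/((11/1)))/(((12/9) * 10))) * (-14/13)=18417/11440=1.61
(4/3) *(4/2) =8/3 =2.67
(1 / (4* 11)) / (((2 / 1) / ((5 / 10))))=0.01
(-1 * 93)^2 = 8649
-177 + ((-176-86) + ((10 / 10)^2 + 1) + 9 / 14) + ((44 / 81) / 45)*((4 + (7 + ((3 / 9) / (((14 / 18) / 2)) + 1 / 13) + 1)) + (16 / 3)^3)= -1556045347 / 3582306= -434.37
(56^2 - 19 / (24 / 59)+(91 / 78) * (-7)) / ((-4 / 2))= -24649 / 16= -1540.56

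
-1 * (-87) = 87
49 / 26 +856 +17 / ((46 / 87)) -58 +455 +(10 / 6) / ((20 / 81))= 1547369 / 1196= 1293.79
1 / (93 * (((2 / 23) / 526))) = 6049 / 93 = 65.04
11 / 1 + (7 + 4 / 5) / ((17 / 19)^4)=9676174 / 417605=23.17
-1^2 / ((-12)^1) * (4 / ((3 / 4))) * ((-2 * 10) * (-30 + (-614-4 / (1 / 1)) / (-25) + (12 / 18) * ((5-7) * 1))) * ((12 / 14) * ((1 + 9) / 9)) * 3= 31744 / 189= 167.96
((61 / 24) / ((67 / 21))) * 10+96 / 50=66239 / 6700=9.89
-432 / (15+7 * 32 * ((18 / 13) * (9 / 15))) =-9360 / 4357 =-2.15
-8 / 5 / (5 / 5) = -8 / 5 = -1.60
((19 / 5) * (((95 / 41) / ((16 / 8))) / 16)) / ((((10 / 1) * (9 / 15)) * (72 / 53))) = 19133 / 566784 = 0.03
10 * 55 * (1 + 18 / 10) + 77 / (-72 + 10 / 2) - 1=103036 / 67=1537.85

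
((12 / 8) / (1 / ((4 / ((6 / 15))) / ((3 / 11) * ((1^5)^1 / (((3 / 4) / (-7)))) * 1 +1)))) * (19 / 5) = -627 / 17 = -36.88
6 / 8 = 3 / 4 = 0.75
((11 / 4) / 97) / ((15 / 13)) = 143 / 5820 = 0.02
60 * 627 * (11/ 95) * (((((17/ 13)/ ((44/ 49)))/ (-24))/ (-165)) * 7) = 5831/ 520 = 11.21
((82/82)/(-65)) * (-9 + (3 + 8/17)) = 94/1105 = 0.09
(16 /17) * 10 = 160 /17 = 9.41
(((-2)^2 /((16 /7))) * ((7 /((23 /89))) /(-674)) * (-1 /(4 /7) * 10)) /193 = 0.01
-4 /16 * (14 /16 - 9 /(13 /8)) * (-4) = -485 /104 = -4.66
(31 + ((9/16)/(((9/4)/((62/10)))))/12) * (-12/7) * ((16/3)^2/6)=-239072/945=-252.99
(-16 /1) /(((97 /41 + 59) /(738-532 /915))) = -110657032 /575535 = -192.27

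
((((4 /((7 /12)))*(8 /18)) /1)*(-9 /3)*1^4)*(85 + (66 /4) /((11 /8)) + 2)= -6336 /7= -905.14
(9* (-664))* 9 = -53784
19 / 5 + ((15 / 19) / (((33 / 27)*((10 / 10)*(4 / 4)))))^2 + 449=453.22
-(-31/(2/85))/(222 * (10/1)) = 527/888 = 0.59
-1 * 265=-265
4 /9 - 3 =-23 /9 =-2.56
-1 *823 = -823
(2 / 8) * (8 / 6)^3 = 16 / 27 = 0.59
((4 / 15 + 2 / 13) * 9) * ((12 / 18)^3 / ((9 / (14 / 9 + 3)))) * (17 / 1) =457232 / 47385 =9.65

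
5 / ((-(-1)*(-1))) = -5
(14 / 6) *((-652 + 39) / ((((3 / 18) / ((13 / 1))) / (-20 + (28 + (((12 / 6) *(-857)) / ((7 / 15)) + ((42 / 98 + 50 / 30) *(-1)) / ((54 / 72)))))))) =3682666156 / 9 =409185128.44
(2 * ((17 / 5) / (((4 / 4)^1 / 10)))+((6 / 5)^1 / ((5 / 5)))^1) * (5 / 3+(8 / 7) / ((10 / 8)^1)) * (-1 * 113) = -10595558 / 525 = -20182.02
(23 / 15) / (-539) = -23 / 8085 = -0.00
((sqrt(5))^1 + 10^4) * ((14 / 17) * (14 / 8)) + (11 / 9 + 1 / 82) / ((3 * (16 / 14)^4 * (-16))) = 49 * sqrt(5) / 34 + 35548655295713 / 2466643968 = 14414.97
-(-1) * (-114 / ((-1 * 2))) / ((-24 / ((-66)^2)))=-20691 / 2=-10345.50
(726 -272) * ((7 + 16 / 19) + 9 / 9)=76272 / 19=4014.32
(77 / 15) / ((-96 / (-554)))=29.62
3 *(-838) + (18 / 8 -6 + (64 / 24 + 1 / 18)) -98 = -94069 / 36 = -2613.03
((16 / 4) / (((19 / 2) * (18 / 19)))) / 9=4 / 81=0.05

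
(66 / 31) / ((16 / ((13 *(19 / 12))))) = 2717 / 992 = 2.74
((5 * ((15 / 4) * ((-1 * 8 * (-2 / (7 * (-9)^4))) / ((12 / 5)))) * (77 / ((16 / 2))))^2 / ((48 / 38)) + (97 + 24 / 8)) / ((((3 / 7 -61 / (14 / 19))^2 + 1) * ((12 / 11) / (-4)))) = -712774922433805 / 13186975213487232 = -0.05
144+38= 182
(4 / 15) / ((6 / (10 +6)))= 0.71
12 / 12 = 1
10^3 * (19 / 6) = 9500 / 3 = 3166.67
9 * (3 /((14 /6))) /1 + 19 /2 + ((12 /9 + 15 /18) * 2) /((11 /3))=3427 /154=22.25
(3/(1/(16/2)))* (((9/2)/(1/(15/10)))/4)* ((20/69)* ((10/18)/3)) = 50/23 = 2.17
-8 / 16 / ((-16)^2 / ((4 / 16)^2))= -1 / 8192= -0.00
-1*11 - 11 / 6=-12.83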